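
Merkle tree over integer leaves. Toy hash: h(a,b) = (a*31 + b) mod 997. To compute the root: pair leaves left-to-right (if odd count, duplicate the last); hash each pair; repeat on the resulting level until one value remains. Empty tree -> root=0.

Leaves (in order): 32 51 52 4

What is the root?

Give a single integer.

Answer: 51

Derivation:
L0: [32, 51, 52, 4]
L1: h(32,51)=(32*31+51)%997=46 h(52,4)=(52*31+4)%997=619 -> [46, 619]
L2: h(46,619)=(46*31+619)%997=51 -> [51]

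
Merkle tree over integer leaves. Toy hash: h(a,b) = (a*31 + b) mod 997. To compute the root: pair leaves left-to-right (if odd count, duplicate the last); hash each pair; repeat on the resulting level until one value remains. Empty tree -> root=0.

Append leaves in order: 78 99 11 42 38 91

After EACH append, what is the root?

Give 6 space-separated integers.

Answer: 78 523 613 644 53 752

Derivation:
After append 78 (leaves=[78]):
  L0: [78]
  root=78
After append 99 (leaves=[78, 99]):
  L0: [78, 99]
  L1: h(78,99)=(78*31+99)%997=523 -> [523]
  root=523
After append 11 (leaves=[78, 99, 11]):
  L0: [78, 99, 11]
  L1: h(78,99)=(78*31+99)%997=523 h(11,11)=(11*31+11)%997=352 -> [523, 352]
  L2: h(523,352)=(523*31+352)%997=613 -> [613]
  root=613
After append 42 (leaves=[78, 99, 11, 42]):
  L0: [78, 99, 11, 42]
  L1: h(78,99)=(78*31+99)%997=523 h(11,42)=(11*31+42)%997=383 -> [523, 383]
  L2: h(523,383)=(523*31+383)%997=644 -> [644]
  root=644
After append 38 (leaves=[78, 99, 11, 42, 38]):
  L0: [78, 99, 11, 42, 38]
  L1: h(78,99)=(78*31+99)%997=523 h(11,42)=(11*31+42)%997=383 h(38,38)=(38*31+38)%997=219 -> [523, 383, 219]
  L2: h(523,383)=(523*31+383)%997=644 h(219,219)=(219*31+219)%997=29 -> [644, 29]
  L3: h(644,29)=(644*31+29)%997=53 -> [53]
  root=53
After append 91 (leaves=[78, 99, 11, 42, 38, 91]):
  L0: [78, 99, 11, 42, 38, 91]
  L1: h(78,99)=(78*31+99)%997=523 h(11,42)=(11*31+42)%997=383 h(38,91)=(38*31+91)%997=272 -> [523, 383, 272]
  L2: h(523,383)=(523*31+383)%997=644 h(272,272)=(272*31+272)%997=728 -> [644, 728]
  L3: h(644,728)=(644*31+728)%997=752 -> [752]
  root=752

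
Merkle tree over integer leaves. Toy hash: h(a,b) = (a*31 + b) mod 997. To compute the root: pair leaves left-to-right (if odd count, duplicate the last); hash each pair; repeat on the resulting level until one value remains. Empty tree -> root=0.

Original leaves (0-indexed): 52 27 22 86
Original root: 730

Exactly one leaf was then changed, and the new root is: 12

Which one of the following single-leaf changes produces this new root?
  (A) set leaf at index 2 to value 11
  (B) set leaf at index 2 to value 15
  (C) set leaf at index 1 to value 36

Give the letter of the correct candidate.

Original leaves: [52, 27, 22, 86]
Target new root: 12
Try each candidate change and compute the resulting root:
Candidate A: set leaf[2] = 11 -> leaves = [52, 27, 11, 86]
  L0: [52, 27, 11, 86]
  L1: h(52,27)=(52*31+27)%997=642 h(11,86)=(11*31+86)%997=427 -> [642, 427]
  L2: h(642,427)=(642*31+427)%997=389 -> [389]
  root = 389 != target 12
Candidate B: set leaf[2] = 15 -> leaves = [52, 27, 15, 86]
  L0: [52, 27, 15, 86]
  L1: h(52,27)=(52*31+27)%997=642 h(15,86)=(15*31+86)%997=551 -> [642, 551]
  L2: h(642,551)=(642*31+551)%997=513 -> [513]
  root = 513 != target 12
Candidate C: set leaf[1] = 36 -> leaves = [52, 36, 22, 86]
  L0: [52, 36, 22, 86]
  L1: h(52,36)=(52*31+36)%997=651 h(22,86)=(22*31+86)%997=768 -> [651, 768]
  L2: h(651,768)=(651*31+768)%997=12 -> [12]
  root = 12 == target 12  ** MATCH **
Candidate C produces the target root.

Answer: C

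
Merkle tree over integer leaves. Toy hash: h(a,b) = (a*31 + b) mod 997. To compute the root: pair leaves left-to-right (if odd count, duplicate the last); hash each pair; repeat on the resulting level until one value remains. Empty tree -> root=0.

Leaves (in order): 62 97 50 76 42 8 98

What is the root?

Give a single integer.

L0: [62, 97, 50, 76, 42, 8, 98]
L1: h(62,97)=(62*31+97)%997=25 h(50,76)=(50*31+76)%997=629 h(42,8)=(42*31+8)%997=313 h(98,98)=(98*31+98)%997=145 -> [25, 629, 313, 145]
L2: h(25,629)=(25*31+629)%997=407 h(313,145)=(313*31+145)%997=875 -> [407, 875]
L3: h(407,875)=(407*31+875)%997=531 -> [531]

Answer: 531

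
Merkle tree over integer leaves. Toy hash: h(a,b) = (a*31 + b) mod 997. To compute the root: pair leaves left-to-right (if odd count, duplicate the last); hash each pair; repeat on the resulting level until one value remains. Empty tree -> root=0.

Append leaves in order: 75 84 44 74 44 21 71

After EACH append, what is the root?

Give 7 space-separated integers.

After append 75 (leaves=[75]):
  L0: [75]
  root=75
After append 84 (leaves=[75, 84]):
  L0: [75, 84]
  L1: h(75,84)=(75*31+84)%997=415 -> [415]
  root=415
After append 44 (leaves=[75, 84, 44]):
  L0: [75, 84, 44]
  L1: h(75,84)=(75*31+84)%997=415 h(44,44)=(44*31+44)%997=411 -> [415, 411]
  L2: h(415,411)=(415*31+411)%997=315 -> [315]
  root=315
After append 74 (leaves=[75, 84, 44, 74]):
  L0: [75, 84, 44, 74]
  L1: h(75,84)=(75*31+84)%997=415 h(44,74)=(44*31+74)%997=441 -> [415, 441]
  L2: h(415,441)=(415*31+441)%997=345 -> [345]
  root=345
After append 44 (leaves=[75, 84, 44, 74, 44]):
  L0: [75, 84, 44, 74, 44]
  L1: h(75,84)=(75*31+84)%997=415 h(44,74)=(44*31+74)%997=441 h(44,44)=(44*31+44)%997=411 -> [415, 441, 411]
  L2: h(415,441)=(415*31+441)%997=345 h(411,411)=(411*31+411)%997=191 -> [345, 191]
  L3: h(345,191)=(345*31+191)%997=916 -> [916]
  root=916
After append 21 (leaves=[75, 84, 44, 74, 44, 21]):
  L0: [75, 84, 44, 74, 44, 21]
  L1: h(75,84)=(75*31+84)%997=415 h(44,74)=(44*31+74)%997=441 h(44,21)=(44*31+21)%997=388 -> [415, 441, 388]
  L2: h(415,441)=(415*31+441)%997=345 h(388,388)=(388*31+388)%997=452 -> [345, 452]
  L3: h(345,452)=(345*31+452)%997=180 -> [180]
  root=180
After append 71 (leaves=[75, 84, 44, 74, 44, 21, 71]):
  L0: [75, 84, 44, 74, 44, 21, 71]
  L1: h(75,84)=(75*31+84)%997=415 h(44,74)=(44*31+74)%997=441 h(44,21)=(44*31+21)%997=388 h(71,71)=(71*31+71)%997=278 -> [415, 441, 388, 278]
  L2: h(415,441)=(415*31+441)%997=345 h(388,278)=(388*31+278)%997=342 -> [345, 342]
  L3: h(345,342)=(345*31+342)%997=70 -> [70]
  root=70

Answer: 75 415 315 345 916 180 70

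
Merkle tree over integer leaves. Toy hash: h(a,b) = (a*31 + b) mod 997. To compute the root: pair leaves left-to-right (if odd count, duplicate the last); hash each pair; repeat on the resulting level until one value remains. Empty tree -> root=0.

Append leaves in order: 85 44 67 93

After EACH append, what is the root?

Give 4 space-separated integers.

After append 85 (leaves=[85]):
  L0: [85]
  root=85
After append 44 (leaves=[85, 44]):
  L0: [85, 44]
  L1: h(85,44)=(85*31+44)%997=685 -> [685]
  root=685
After append 67 (leaves=[85, 44, 67]):
  L0: [85, 44, 67]
  L1: h(85,44)=(85*31+44)%997=685 h(67,67)=(67*31+67)%997=150 -> [685, 150]
  L2: h(685,150)=(685*31+150)%997=448 -> [448]
  root=448
After append 93 (leaves=[85, 44, 67, 93]):
  L0: [85, 44, 67, 93]
  L1: h(85,44)=(85*31+44)%997=685 h(67,93)=(67*31+93)%997=176 -> [685, 176]
  L2: h(685,176)=(685*31+176)%997=474 -> [474]
  root=474

Answer: 85 685 448 474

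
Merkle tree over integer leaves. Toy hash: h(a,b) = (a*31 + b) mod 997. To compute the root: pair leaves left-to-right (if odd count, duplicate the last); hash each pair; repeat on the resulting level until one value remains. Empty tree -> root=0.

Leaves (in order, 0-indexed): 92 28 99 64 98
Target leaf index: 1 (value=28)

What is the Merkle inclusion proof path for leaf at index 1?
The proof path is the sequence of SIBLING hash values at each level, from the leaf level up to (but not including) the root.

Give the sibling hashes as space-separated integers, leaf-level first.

L0 (leaves): [92, 28, 99, 64, 98], target index=1
L1: h(92,28)=(92*31+28)%997=886 [pair 0] h(99,64)=(99*31+64)%997=142 [pair 1] h(98,98)=(98*31+98)%997=145 [pair 2] -> [886, 142, 145]
  Sibling for proof at L0: 92
L2: h(886,142)=(886*31+142)%997=689 [pair 0] h(145,145)=(145*31+145)%997=652 [pair 1] -> [689, 652]
  Sibling for proof at L1: 142
L3: h(689,652)=(689*31+652)%997=77 [pair 0] -> [77]
  Sibling for proof at L2: 652
Root: 77
Proof path (sibling hashes from leaf to root): [92, 142, 652]

Answer: 92 142 652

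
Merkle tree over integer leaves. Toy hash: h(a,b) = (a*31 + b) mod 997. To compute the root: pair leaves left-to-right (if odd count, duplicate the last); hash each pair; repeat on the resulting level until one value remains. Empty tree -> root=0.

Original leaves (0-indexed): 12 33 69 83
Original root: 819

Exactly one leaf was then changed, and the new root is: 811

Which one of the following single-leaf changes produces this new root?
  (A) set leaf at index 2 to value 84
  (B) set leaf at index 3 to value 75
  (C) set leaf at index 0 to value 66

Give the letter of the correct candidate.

Answer: B

Derivation:
Original leaves: [12, 33, 69, 83]
Target new root: 811
Try each candidate change and compute the resulting root:
Candidate A: set leaf[2] = 84 -> leaves = [12, 33, 84, 83]
  L0: [12, 33, 84, 83]
  L1: h(12,33)=(12*31+33)%997=405 h(84,83)=(84*31+83)%997=693 -> [405, 693]
  L2: h(405,693)=(405*31+693)%997=287 -> [287]
  root = 287 != target 811
Candidate B: set leaf[3] = 75 -> leaves = [12, 33, 69, 75]
  L0: [12, 33, 69, 75]
  L1: h(12,33)=(12*31+33)%997=405 h(69,75)=(69*31+75)%997=220 -> [405, 220]
  L2: h(405,220)=(405*31+220)%997=811 -> [811]
  root = 811 == target 811  ** MATCH **
Candidate C: set leaf[0] = 66 -> leaves = [66, 33, 69, 83]
  L0: [66, 33, 69, 83]
  L1: h(66,33)=(66*31+33)%997=85 h(69,83)=(69*31+83)%997=228 -> [85, 228]
  L2: h(85,228)=(85*31+228)%997=869 -> [869]
  root = 869 != target 811
Candidate B produces the target root.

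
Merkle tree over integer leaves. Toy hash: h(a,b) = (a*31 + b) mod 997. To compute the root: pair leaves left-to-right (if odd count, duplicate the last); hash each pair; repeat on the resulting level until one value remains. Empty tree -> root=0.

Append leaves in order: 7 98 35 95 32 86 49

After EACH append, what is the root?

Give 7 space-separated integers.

Answer: 7 315 915 975 182 913 406

Derivation:
After append 7 (leaves=[7]):
  L0: [7]
  root=7
After append 98 (leaves=[7, 98]):
  L0: [7, 98]
  L1: h(7,98)=(7*31+98)%997=315 -> [315]
  root=315
After append 35 (leaves=[7, 98, 35]):
  L0: [7, 98, 35]
  L1: h(7,98)=(7*31+98)%997=315 h(35,35)=(35*31+35)%997=123 -> [315, 123]
  L2: h(315,123)=(315*31+123)%997=915 -> [915]
  root=915
After append 95 (leaves=[7, 98, 35, 95]):
  L0: [7, 98, 35, 95]
  L1: h(7,98)=(7*31+98)%997=315 h(35,95)=(35*31+95)%997=183 -> [315, 183]
  L2: h(315,183)=(315*31+183)%997=975 -> [975]
  root=975
After append 32 (leaves=[7, 98, 35, 95, 32]):
  L0: [7, 98, 35, 95, 32]
  L1: h(7,98)=(7*31+98)%997=315 h(35,95)=(35*31+95)%997=183 h(32,32)=(32*31+32)%997=27 -> [315, 183, 27]
  L2: h(315,183)=(315*31+183)%997=975 h(27,27)=(27*31+27)%997=864 -> [975, 864]
  L3: h(975,864)=(975*31+864)%997=182 -> [182]
  root=182
After append 86 (leaves=[7, 98, 35, 95, 32, 86]):
  L0: [7, 98, 35, 95, 32, 86]
  L1: h(7,98)=(7*31+98)%997=315 h(35,95)=(35*31+95)%997=183 h(32,86)=(32*31+86)%997=81 -> [315, 183, 81]
  L2: h(315,183)=(315*31+183)%997=975 h(81,81)=(81*31+81)%997=598 -> [975, 598]
  L3: h(975,598)=(975*31+598)%997=913 -> [913]
  root=913
After append 49 (leaves=[7, 98, 35, 95, 32, 86, 49]):
  L0: [7, 98, 35, 95, 32, 86, 49]
  L1: h(7,98)=(7*31+98)%997=315 h(35,95)=(35*31+95)%997=183 h(32,86)=(32*31+86)%997=81 h(49,49)=(49*31+49)%997=571 -> [315, 183, 81, 571]
  L2: h(315,183)=(315*31+183)%997=975 h(81,571)=(81*31+571)%997=91 -> [975, 91]
  L3: h(975,91)=(975*31+91)%997=406 -> [406]
  root=406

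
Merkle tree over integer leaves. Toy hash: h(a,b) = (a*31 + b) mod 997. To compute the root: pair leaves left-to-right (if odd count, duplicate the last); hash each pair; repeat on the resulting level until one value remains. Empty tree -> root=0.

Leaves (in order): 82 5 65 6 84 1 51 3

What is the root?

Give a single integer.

L0: [82, 5, 65, 6, 84, 1, 51, 3]
L1: h(82,5)=(82*31+5)%997=553 h(65,6)=(65*31+6)%997=27 h(84,1)=(84*31+1)%997=611 h(51,3)=(51*31+3)%997=587 -> [553, 27, 611, 587]
L2: h(553,27)=(553*31+27)%997=221 h(611,587)=(611*31+587)%997=585 -> [221, 585]
L3: h(221,585)=(221*31+585)%997=457 -> [457]

Answer: 457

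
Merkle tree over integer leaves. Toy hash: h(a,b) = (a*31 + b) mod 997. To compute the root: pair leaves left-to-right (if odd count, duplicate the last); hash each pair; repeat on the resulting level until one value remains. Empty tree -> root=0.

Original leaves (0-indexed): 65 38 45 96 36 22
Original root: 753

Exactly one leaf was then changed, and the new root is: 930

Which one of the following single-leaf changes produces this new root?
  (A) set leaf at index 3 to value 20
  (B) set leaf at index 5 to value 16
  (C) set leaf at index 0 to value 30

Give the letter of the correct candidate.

Answer: C

Derivation:
Original leaves: [65, 38, 45, 96, 36, 22]
Target new root: 930
Try each candidate change and compute the resulting root:
Candidate A: set leaf[3] = 20 -> leaves = [65, 38, 45, 20, 36, 22]
  L0: [65, 38, 45, 20, 36, 22]
  L1: h(65,38)=(65*31+38)%997=59 h(45,20)=(45*31+20)%997=418 h(36,22)=(36*31+22)%997=141 -> [59, 418, 141]
  L2: h(59,418)=(59*31+418)%997=253 h(141,141)=(141*31+141)%997=524 -> [253, 524]
  L3: h(253,524)=(253*31+524)%997=391 -> [391]
  root = 391 != target 930
Candidate B: set leaf[5] = 16 -> leaves = [65, 38, 45, 96, 36, 16]
  L0: [65, 38, 45, 96, 36, 16]
  L1: h(65,38)=(65*31+38)%997=59 h(45,96)=(45*31+96)%997=494 h(36,16)=(36*31+16)%997=135 -> [59, 494, 135]
  L2: h(59,494)=(59*31+494)%997=329 h(135,135)=(135*31+135)%997=332 -> [329, 332]
  L3: h(329,332)=(329*31+332)%997=561 -> [561]
  root = 561 != target 930
Candidate C: set leaf[0] = 30 -> leaves = [30, 38, 45, 96, 36, 22]
  L0: [30, 38, 45, 96, 36, 22]
  L1: h(30,38)=(30*31+38)%997=968 h(45,96)=(45*31+96)%997=494 h(36,22)=(36*31+22)%997=141 -> [968, 494, 141]
  L2: h(968,494)=(968*31+494)%997=592 h(141,141)=(141*31+141)%997=524 -> [592, 524]
  L3: h(592,524)=(592*31+524)%997=930 -> [930]
  root = 930 == target 930  ** MATCH **
Candidate C produces the target root.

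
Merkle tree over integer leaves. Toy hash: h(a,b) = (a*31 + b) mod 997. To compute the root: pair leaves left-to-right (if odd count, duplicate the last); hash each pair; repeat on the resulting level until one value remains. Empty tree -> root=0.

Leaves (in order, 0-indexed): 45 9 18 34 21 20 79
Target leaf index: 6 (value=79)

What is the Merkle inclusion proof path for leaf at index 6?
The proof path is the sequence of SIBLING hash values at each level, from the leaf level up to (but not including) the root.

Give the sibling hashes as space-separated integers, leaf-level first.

Answer: 79 671 248

Derivation:
L0 (leaves): [45, 9, 18, 34, 21, 20, 79], target index=6
L1: h(45,9)=(45*31+9)%997=407 [pair 0] h(18,34)=(18*31+34)%997=592 [pair 1] h(21,20)=(21*31+20)%997=671 [pair 2] h(79,79)=(79*31+79)%997=534 [pair 3] -> [407, 592, 671, 534]
  Sibling for proof at L0: 79
L2: h(407,592)=(407*31+592)%997=248 [pair 0] h(671,534)=(671*31+534)%997=398 [pair 1] -> [248, 398]
  Sibling for proof at L1: 671
L3: h(248,398)=(248*31+398)%997=110 [pair 0] -> [110]
  Sibling for proof at L2: 248
Root: 110
Proof path (sibling hashes from leaf to root): [79, 671, 248]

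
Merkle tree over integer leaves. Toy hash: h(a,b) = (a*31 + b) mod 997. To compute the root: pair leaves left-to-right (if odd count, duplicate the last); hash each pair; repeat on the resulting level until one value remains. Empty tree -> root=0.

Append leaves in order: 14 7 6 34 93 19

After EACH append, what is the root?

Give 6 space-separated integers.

After append 14 (leaves=[14]):
  L0: [14]
  root=14
After append 7 (leaves=[14, 7]):
  L0: [14, 7]
  L1: h(14,7)=(14*31+7)%997=441 -> [441]
  root=441
After append 6 (leaves=[14, 7, 6]):
  L0: [14, 7, 6]
  L1: h(14,7)=(14*31+7)%997=441 h(6,6)=(6*31+6)%997=192 -> [441, 192]
  L2: h(441,192)=(441*31+192)%997=902 -> [902]
  root=902
After append 34 (leaves=[14, 7, 6, 34]):
  L0: [14, 7, 6, 34]
  L1: h(14,7)=(14*31+7)%997=441 h(6,34)=(6*31+34)%997=220 -> [441, 220]
  L2: h(441,220)=(441*31+220)%997=930 -> [930]
  root=930
After append 93 (leaves=[14, 7, 6, 34, 93]):
  L0: [14, 7, 6, 34, 93]
  L1: h(14,7)=(14*31+7)%997=441 h(6,34)=(6*31+34)%997=220 h(93,93)=(93*31+93)%997=982 -> [441, 220, 982]
  L2: h(441,220)=(441*31+220)%997=930 h(982,982)=(982*31+982)%997=517 -> [930, 517]
  L3: h(930,517)=(930*31+517)%997=434 -> [434]
  root=434
After append 19 (leaves=[14, 7, 6, 34, 93, 19]):
  L0: [14, 7, 6, 34, 93, 19]
  L1: h(14,7)=(14*31+7)%997=441 h(6,34)=(6*31+34)%997=220 h(93,19)=(93*31+19)%997=908 -> [441, 220, 908]
  L2: h(441,220)=(441*31+220)%997=930 h(908,908)=(908*31+908)%997=143 -> [930, 143]
  L3: h(930,143)=(930*31+143)%997=60 -> [60]
  root=60

Answer: 14 441 902 930 434 60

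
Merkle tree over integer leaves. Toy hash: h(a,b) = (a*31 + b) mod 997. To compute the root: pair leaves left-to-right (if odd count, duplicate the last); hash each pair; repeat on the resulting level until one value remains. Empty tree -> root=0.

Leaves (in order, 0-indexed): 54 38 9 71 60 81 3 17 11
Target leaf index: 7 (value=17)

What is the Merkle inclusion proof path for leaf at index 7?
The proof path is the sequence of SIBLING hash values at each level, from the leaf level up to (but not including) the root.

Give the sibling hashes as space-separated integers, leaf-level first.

L0 (leaves): [54, 38, 9, 71, 60, 81, 3, 17, 11], target index=7
L1: h(54,38)=(54*31+38)%997=715 [pair 0] h(9,71)=(9*31+71)%997=350 [pair 1] h(60,81)=(60*31+81)%997=944 [pair 2] h(3,17)=(3*31+17)%997=110 [pair 3] h(11,11)=(11*31+11)%997=352 [pair 4] -> [715, 350, 944, 110, 352]
  Sibling for proof at L0: 3
L2: h(715,350)=(715*31+350)%997=581 [pair 0] h(944,110)=(944*31+110)%997=461 [pair 1] h(352,352)=(352*31+352)%997=297 [pair 2] -> [581, 461, 297]
  Sibling for proof at L1: 944
L3: h(581,461)=(581*31+461)%997=526 [pair 0] h(297,297)=(297*31+297)%997=531 [pair 1] -> [526, 531]
  Sibling for proof at L2: 581
L4: h(526,531)=(526*31+531)%997=885 [pair 0] -> [885]
  Sibling for proof at L3: 531
Root: 885
Proof path (sibling hashes from leaf to root): [3, 944, 581, 531]

Answer: 3 944 581 531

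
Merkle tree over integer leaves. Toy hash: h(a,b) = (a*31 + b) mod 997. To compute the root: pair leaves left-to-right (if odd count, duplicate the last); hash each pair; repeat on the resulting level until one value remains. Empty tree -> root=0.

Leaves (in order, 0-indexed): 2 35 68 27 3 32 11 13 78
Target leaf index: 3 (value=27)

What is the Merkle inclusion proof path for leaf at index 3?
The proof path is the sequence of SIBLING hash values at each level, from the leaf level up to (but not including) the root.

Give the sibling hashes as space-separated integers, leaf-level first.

Answer: 68 97 241 593

Derivation:
L0 (leaves): [2, 35, 68, 27, 3, 32, 11, 13, 78], target index=3
L1: h(2,35)=(2*31+35)%997=97 [pair 0] h(68,27)=(68*31+27)%997=141 [pair 1] h(3,32)=(3*31+32)%997=125 [pair 2] h(11,13)=(11*31+13)%997=354 [pair 3] h(78,78)=(78*31+78)%997=502 [pair 4] -> [97, 141, 125, 354, 502]
  Sibling for proof at L0: 68
L2: h(97,141)=(97*31+141)%997=157 [pair 0] h(125,354)=(125*31+354)%997=241 [pair 1] h(502,502)=(502*31+502)%997=112 [pair 2] -> [157, 241, 112]
  Sibling for proof at L1: 97
L3: h(157,241)=(157*31+241)%997=123 [pair 0] h(112,112)=(112*31+112)%997=593 [pair 1] -> [123, 593]
  Sibling for proof at L2: 241
L4: h(123,593)=(123*31+593)%997=418 [pair 0] -> [418]
  Sibling for proof at L3: 593
Root: 418
Proof path (sibling hashes from leaf to root): [68, 97, 241, 593]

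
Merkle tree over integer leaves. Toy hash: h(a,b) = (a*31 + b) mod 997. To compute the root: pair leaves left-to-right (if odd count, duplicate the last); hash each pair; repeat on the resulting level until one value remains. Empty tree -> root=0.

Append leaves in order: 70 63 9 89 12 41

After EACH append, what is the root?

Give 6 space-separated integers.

Answer: 70 239 718 798 137 68

Derivation:
After append 70 (leaves=[70]):
  L0: [70]
  root=70
After append 63 (leaves=[70, 63]):
  L0: [70, 63]
  L1: h(70,63)=(70*31+63)%997=239 -> [239]
  root=239
After append 9 (leaves=[70, 63, 9]):
  L0: [70, 63, 9]
  L1: h(70,63)=(70*31+63)%997=239 h(9,9)=(9*31+9)%997=288 -> [239, 288]
  L2: h(239,288)=(239*31+288)%997=718 -> [718]
  root=718
After append 89 (leaves=[70, 63, 9, 89]):
  L0: [70, 63, 9, 89]
  L1: h(70,63)=(70*31+63)%997=239 h(9,89)=(9*31+89)%997=368 -> [239, 368]
  L2: h(239,368)=(239*31+368)%997=798 -> [798]
  root=798
After append 12 (leaves=[70, 63, 9, 89, 12]):
  L0: [70, 63, 9, 89, 12]
  L1: h(70,63)=(70*31+63)%997=239 h(9,89)=(9*31+89)%997=368 h(12,12)=(12*31+12)%997=384 -> [239, 368, 384]
  L2: h(239,368)=(239*31+368)%997=798 h(384,384)=(384*31+384)%997=324 -> [798, 324]
  L3: h(798,324)=(798*31+324)%997=137 -> [137]
  root=137
After append 41 (leaves=[70, 63, 9, 89, 12, 41]):
  L0: [70, 63, 9, 89, 12, 41]
  L1: h(70,63)=(70*31+63)%997=239 h(9,89)=(9*31+89)%997=368 h(12,41)=(12*31+41)%997=413 -> [239, 368, 413]
  L2: h(239,368)=(239*31+368)%997=798 h(413,413)=(413*31+413)%997=255 -> [798, 255]
  L3: h(798,255)=(798*31+255)%997=68 -> [68]
  root=68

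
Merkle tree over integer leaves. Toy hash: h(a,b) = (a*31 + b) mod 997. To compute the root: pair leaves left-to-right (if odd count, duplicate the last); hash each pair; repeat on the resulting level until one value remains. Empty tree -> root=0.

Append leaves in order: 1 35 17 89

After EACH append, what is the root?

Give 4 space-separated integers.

Answer: 1 66 596 668

Derivation:
After append 1 (leaves=[1]):
  L0: [1]
  root=1
After append 35 (leaves=[1, 35]):
  L0: [1, 35]
  L1: h(1,35)=(1*31+35)%997=66 -> [66]
  root=66
After append 17 (leaves=[1, 35, 17]):
  L0: [1, 35, 17]
  L1: h(1,35)=(1*31+35)%997=66 h(17,17)=(17*31+17)%997=544 -> [66, 544]
  L2: h(66,544)=(66*31+544)%997=596 -> [596]
  root=596
After append 89 (leaves=[1, 35, 17, 89]):
  L0: [1, 35, 17, 89]
  L1: h(1,35)=(1*31+35)%997=66 h(17,89)=(17*31+89)%997=616 -> [66, 616]
  L2: h(66,616)=(66*31+616)%997=668 -> [668]
  root=668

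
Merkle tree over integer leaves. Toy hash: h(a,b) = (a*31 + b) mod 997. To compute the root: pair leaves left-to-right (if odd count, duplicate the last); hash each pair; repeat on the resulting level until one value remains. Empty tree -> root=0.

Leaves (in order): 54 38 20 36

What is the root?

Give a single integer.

Answer: 887

Derivation:
L0: [54, 38, 20, 36]
L1: h(54,38)=(54*31+38)%997=715 h(20,36)=(20*31+36)%997=656 -> [715, 656]
L2: h(715,656)=(715*31+656)%997=887 -> [887]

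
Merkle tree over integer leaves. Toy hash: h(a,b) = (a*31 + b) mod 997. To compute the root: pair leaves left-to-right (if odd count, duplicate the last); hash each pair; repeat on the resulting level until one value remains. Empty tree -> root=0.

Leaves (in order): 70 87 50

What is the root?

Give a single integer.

Answer: 780

Derivation:
L0: [70, 87, 50]
L1: h(70,87)=(70*31+87)%997=263 h(50,50)=(50*31+50)%997=603 -> [263, 603]
L2: h(263,603)=(263*31+603)%997=780 -> [780]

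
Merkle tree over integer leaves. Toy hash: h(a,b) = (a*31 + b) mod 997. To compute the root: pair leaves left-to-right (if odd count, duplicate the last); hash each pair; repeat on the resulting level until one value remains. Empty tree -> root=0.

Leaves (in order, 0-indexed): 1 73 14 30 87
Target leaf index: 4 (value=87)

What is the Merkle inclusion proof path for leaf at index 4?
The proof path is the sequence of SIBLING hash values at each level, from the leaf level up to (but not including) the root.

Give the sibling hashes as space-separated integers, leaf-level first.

L0 (leaves): [1, 73, 14, 30, 87], target index=4
L1: h(1,73)=(1*31+73)%997=104 [pair 0] h(14,30)=(14*31+30)%997=464 [pair 1] h(87,87)=(87*31+87)%997=790 [pair 2] -> [104, 464, 790]
  Sibling for proof at L0: 87
L2: h(104,464)=(104*31+464)%997=697 [pair 0] h(790,790)=(790*31+790)%997=355 [pair 1] -> [697, 355]
  Sibling for proof at L1: 790
L3: h(697,355)=(697*31+355)%997=28 [pair 0] -> [28]
  Sibling for proof at L2: 697
Root: 28
Proof path (sibling hashes from leaf to root): [87, 790, 697]

Answer: 87 790 697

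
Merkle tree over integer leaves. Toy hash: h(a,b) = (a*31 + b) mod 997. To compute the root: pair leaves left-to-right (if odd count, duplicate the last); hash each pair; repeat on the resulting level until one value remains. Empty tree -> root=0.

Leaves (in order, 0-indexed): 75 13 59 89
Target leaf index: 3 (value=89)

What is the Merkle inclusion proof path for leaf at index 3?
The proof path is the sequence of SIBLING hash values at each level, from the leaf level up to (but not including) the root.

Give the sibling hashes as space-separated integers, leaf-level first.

Answer: 59 344

Derivation:
L0 (leaves): [75, 13, 59, 89], target index=3
L1: h(75,13)=(75*31+13)%997=344 [pair 0] h(59,89)=(59*31+89)%997=921 [pair 1] -> [344, 921]
  Sibling for proof at L0: 59
L2: h(344,921)=(344*31+921)%997=618 [pair 0] -> [618]
  Sibling for proof at L1: 344
Root: 618
Proof path (sibling hashes from leaf to root): [59, 344]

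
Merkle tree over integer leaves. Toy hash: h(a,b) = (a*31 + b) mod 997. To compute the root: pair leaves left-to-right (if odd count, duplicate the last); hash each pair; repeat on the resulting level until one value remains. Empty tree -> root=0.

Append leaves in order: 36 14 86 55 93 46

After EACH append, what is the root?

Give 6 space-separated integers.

Answer: 36 133 893 862 320 810

Derivation:
After append 36 (leaves=[36]):
  L0: [36]
  root=36
After append 14 (leaves=[36, 14]):
  L0: [36, 14]
  L1: h(36,14)=(36*31+14)%997=133 -> [133]
  root=133
After append 86 (leaves=[36, 14, 86]):
  L0: [36, 14, 86]
  L1: h(36,14)=(36*31+14)%997=133 h(86,86)=(86*31+86)%997=758 -> [133, 758]
  L2: h(133,758)=(133*31+758)%997=893 -> [893]
  root=893
After append 55 (leaves=[36, 14, 86, 55]):
  L0: [36, 14, 86, 55]
  L1: h(36,14)=(36*31+14)%997=133 h(86,55)=(86*31+55)%997=727 -> [133, 727]
  L2: h(133,727)=(133*31+727)%997=862 -> [862]
  root=862
After append 93 (leaves=[36, 14, 86, 55, 93]):
  L0: [36, 14, 86, 55, 93]
  L1: h(36,14)=(36*31+14)%997=133 h(86,55)=(86*31+55)%997=727 h(93,93)=(93*31+93)%997=982 -> [133, 727, 982]
  L2: h(133,727)=(133*31+727)%997=862 h(982,982)=(982*31+982)%997=517 -> [862, 517]
  L3: h(862,517)=(862*31+517)%997=320 -> [320]
  root=320
After append 46 (leaves=[36, 14, 86, 55, 93, 46]):
  L0: [36, 14, 86, 55, 93, 46]
  L1: h(36,14)=(36*31+14)%997=133 h(86,55)=(86*31+55)%997=727 h(93,46)=(93*31+46)%997=935 -> [133, 727, 935]
  L2: h(133,727)=(133*31+727)%997=862 h(935,935)=(935*31+935)%997=10 -> [862, 10]
  L3: h(862,10)=(862*31+10)%997=810 -> [810]
  root=810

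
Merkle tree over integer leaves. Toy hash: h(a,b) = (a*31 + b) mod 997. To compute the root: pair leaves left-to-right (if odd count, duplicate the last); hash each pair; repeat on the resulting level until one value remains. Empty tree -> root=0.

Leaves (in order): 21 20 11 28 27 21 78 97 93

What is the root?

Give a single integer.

Answer: 398

Derivation:
L0: [21, 20, 11, 28, 27, 21, 78, 97, 93]
L1: h(21,20)=(21*31+20)%997=671 h(11,28)=(11*31+28)%997=369 h(27,21)=(27*31+21)%997=858 h(78,97)=(78*31+97)%997=521 h(93,93)=(93*31+93)%997=982 -> [671, 369, 858, 521, 982]
L2: h(671,369)=(671*31+369)%997=233 h(858,521)=(858*31+521)%997=200 h(982,982)=(982*31+982)%997=517 -> [233, 200, 517]
L3: h(233,200)=(233*31+200)%997=444 h(517,517)=(517*31+517)%997=592 -> [444, 592]
L4: h(444,592)=(444*31+592)%997=398 -> [398]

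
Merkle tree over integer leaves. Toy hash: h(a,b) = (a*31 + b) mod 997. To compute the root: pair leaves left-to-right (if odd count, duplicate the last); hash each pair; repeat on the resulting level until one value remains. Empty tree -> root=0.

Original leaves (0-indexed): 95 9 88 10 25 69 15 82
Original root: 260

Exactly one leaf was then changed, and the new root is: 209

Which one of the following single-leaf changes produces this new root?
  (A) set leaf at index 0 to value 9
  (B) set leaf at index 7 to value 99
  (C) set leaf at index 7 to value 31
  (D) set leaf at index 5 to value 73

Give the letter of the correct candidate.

Original leaves: [95, 9, 88, 10, 25, 69, 15, 82]
Target new root: 209
Try each candidate change and compute the resulting root:
Candidate A: set leaf[0] = 9 -> leaves = [9, 9, 88, 10, 25, 69, 15, 82]
  L0: [9, 9, 88, 10, 25, 69, 15, 82]
  L1: h(9,9)=(9*31+9)%997=288 h(88,10)=(88*31+10)%997=744 h(25,69)=(25*31+69)%997=844 h(15,82)=(15*31+82)%997=547 -> [288, 744, 844, 547]
  L2: h(288,744)=(288*31+744)%997=699 h(844,547)=(844*31+547)%997=789 -> [699, 789]
  L3: h(699,789)=(699*31+789)%997=524 -> [524]
  root = 524 != target 209
Candidate B: set leaf[7] = 99 -> leaves = [95, 9, 88, 10, 25, 69, 15, 99]
  L0: [95, 9, 88, 10, 25, 69, 15, 99]
  L1: h(95,9)=(95*31+9)%997=960 h(88,10)=(88*31+10)%997=744 h(25,69)=(25*31+69)%997=844 h(15,99)=(15*31+99)%997=564 -> [960, 744, 844, 564]
  L2: h(960,744)=(960*31+744)%997=594 h(844,564)=(844*31+564)%997=806 -> [594, 806]
  L3: h(594,806)=(594*31+806)%997=277 -> [277]
  root = 277 != target 209
Candidate C: set leaf[7] = 31 -> leaves = [95, 9, 88, 10, 25, 69, 15, 31]
  L0: [95, 9, 88, 10, 25, 69, 15, 31]
  L1: h(95,9)=(95*31+9)%997=960 h(88,10)=(88*31+10)%997=744 h(25,69)=(25*31+69)%997=844 h(15,31)=(15*31+31)%997=496 -> [960, 744, 844, 496]
  L2: h(960,744)=(960*31+744)%997=594 h(844,496)=(844*31+496)%997=738 -> [594, 738]
  L3: h(594,738)=(594*31+738)%997=209 -> [209]
  root = 209 == target 209  ** MATCH **
Candidate D: set leaf[5] = 73 -> leaves = [95, 9, 88, 10, 25, 73, 15, 82]
  L0: [95, 9, 88, 10, 25, 73, 15, 82]
  L1: h(95,9)=(95*31+9)%997=960 h(88,10)=(88*31+10)%997=744 h(25,73)=(25*31+73)%997=848 h(15,82)=(15*31+82)%997=547 -> [960, 744, 848, 547]
  L2: h(960,744)=(960*31+744)%997=594 h(848,547)=(848*31+547)%997=913 -> [594, 913]
  L3: h(594,913)=(594*31+913)%997=384 -> [384]
  root = 384 != target 209
Candidate C produces the target root.

Answer: C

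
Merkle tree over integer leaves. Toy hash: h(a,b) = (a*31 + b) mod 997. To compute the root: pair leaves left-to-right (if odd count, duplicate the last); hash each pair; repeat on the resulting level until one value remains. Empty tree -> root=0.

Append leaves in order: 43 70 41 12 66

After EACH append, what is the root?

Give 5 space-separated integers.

After append 43 (leaves=[43]):
  L0: [43]
  root=43
After append 70 (leaves=[43, 70]):
  L0: [43, 70]
  L1: h(43,70)=(43*31+70)%997=406 -> [406]
  root=406
After append 41 (leaves=[43, 70, 41]):
  L0: [43, 70, 41]
  L1: h(43,70)=(43*31+70)%997=406 h(41,41)=(41*31+41)%997=315 -> [406, 315]
  L2: h(406,315)=(406*31+315)%997=937 -> [937]
  root=937
After append 12 (leaves=[43, 70, 41, 12]):
  L0: [43, 70, 41, 12]
  L1: h(43,70)=(43*31+70)%997=406 h(41,12)=(41*31+12)%997=286 -> [406, 286]
  L2: h(406,286)=(406*31+286)%997=908 -> [908]
  root=908
After append 66 (leaves=[43, 70, 41, 12, 66]):
  L0: [43, 70, 41, 12, 66]
  L1: h(43,70)=(43*31+70)%997=406 h(41,12)=(41*31+12)%997=286 h(66,66)=(66*31+66)%997=118 -> [406, 286, 118]
  L2: h(406,286)=(406*31+286)%997=908 h(118,118)=(118*31+118)%997=785 -> [908, 785]
  L3: h(908,785)=(908*31+785)%997=20 -> [20]
  root=20

Answer: 43 406 937 908 20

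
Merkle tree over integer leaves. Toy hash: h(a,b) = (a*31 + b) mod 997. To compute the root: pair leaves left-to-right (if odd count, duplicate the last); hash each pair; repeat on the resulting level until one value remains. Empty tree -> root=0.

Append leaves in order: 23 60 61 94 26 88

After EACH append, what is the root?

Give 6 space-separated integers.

After append 23 (leaves=[23]):
  L0: [23]
  root=23
After append 60 (leaves=[23, 60]):
  L0: [23, 60]
  L1: h(23,60)=(23*31+60)%997=773 -> [773]
  root=773
After append 61 (leaves=[23, 60, 61]):
  L0: [23, 60, 61]
  L1: h(23,60)=(23*31+60)%997=773 h(61,61)=(61*31+61)%997=955 -> [773, 955]
  L2: h(773,955)=(773*31+955)%997=990 -> [990]
  root=990
After append 94 (leaves=[23, 60, 61, 94]):
  L0: [23, 60, 61, 94]
  L1: h(23,60)=(23*31+60)%997=773 h(61,94)=(61*31+94)%997=988 -> [773, 988]
  L2: h(773,988)=(773*31+988)%997=26 -> [26]
  root=26
After append 26 (leaves=[23, 60, 61, 94, 26]):
  L0: [23, 60, 61, 94, 26]
  L1: h(23,60)=(23*31+60)%997=773 h(61,94)=(61*31+94)%997=988 h(26,26)=(26*31+26)%997=832 -> [773, 988, 832]
  L2: h(773,988)=(773*31+988)%997=26 h(832,832)=(832*31+832)%997=702 -> [26, 702]
  L3: h(26,702)=(26*31+702)%997=511 -> [511]
  root=511
After append 88 (leaves=[23, 60, 61, 94, 26, 88]):
  L0: [23, 60, 61, 94, 26, 88]
  L1: h(23,60)=(23*31+60)%997=773 h(61,94)=(61*31+94)%997=988 h(26,88)=(26*31+88)%997=894 -> [773, 988, 894]
  L2: h(773,988)=(773*31+988)%997=26 h(894,894)=(894*31+894)%997=692 -> [26, 692]
  L3: h(26,692)=(26*31+692)%997=501 -> [501]
  root=501

Answer: 23 773 990 26 511 501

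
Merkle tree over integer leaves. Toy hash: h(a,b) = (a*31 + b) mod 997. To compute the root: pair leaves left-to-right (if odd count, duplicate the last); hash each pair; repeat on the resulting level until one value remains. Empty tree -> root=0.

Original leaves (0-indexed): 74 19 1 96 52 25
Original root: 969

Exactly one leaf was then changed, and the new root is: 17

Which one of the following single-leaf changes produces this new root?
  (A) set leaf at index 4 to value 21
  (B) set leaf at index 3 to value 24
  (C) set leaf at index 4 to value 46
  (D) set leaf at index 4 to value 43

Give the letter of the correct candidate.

Original leaves: [74, 19, 1, 96, 52, 25]
Target new root: 17
Try each candidate change and compute the resulting root:
Candidate A: set leaf[4] = 21 -> leaves = [74, 19, 1, 96, 21, 25]
  L0: [74, 19, 1, 96, 21, 25]
  L1: h(74,19)=(74*31+19)%997=319 h(1,96)=(1*31+96)%997=127 h(21,25)=(21*31+25)%997=676 -> [319, 127, 676]
  L2: h(319,127)=(319*31+127)%997=46 h(676,676)=(676*31+676)%997=695 -> [46, 695]
  L3: h(46,695)=(46*31+695)%997=127 -> [127]
  root = 127 != target 17
Candidate B: set leaf[3] = 24 -> leaves = [74, 19, 1, 24, 52, 25]
  L0: [74, 19, 1, 24, 52, 25]
  L1: h(74,19)=(74*31+19)%997=319 h(1,24)=(1*31+24)%997=55 h(52,25)=(52*31+25)%997=640 -> [319, 55, 640]
  L2: h(319,55)=(319*31+55)%997=971 h(640,640)=(640*31+640)%997=540 -> [971, 540]
  L3: h(971,540)=(971*31+540)%997=731 -> [731]
  root = 731 != target 17
Candidate C: set leaf[4] = 46 -> leaves = [74, 19, 1, 96, 46, 25]
  L0: [74, 19, 1, 96, 46, 25]
  L1: h(74,19)=(74*31+19)%997=319 h(1,96)=(1*31+96)%997=127 h(46,25)=(46*31+25)%997=454 -> [319, 127, 454]
  L2: h(319,127)=(319*31+127)%997=46 h(454,454)=(454*31+454)%997=570 -> [46, 570]
  L3: h(46,570)=(46*31+570)%997=2 -> [2]
  root = 2 != target 17
Candidate D: set leaf[4] = 43 -> leaves = [74, 19, 1, 96, 43, 25]
  L0: [74, 19, 1, 96, 43, 25]
  L1: h(74,19)=(74*31+19)%997=319 h(1,96)=(1*31+96)%997=127 h(43,25)=(43*31+25)%997=361 -> [319, 127, 361]
  L2: h(319,127)=(319*31+127)%997=46 h(361,361)=(361*31+361)%997=585 -> [46, 585]
  L3: h(46,585)=(46*31+585)%997=17 -> [17]
  root = 17 == target 17  ** MATCH **
Candidate D produces the target root.

Answer: D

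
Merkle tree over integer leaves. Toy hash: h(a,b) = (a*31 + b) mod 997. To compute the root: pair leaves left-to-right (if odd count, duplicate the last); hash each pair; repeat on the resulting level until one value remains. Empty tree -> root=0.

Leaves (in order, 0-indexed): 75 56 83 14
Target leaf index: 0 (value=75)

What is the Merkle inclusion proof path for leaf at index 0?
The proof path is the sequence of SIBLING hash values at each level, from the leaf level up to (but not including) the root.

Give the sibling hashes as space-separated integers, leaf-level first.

Answer: 56 593

Derivation:
L0 (leaves): [75, 56, 83, 14], target index=0
L1: h(75,56)=(75*31+56)%997=387 [pair 0] h(83,14)=(83*31+14)%997=593 [pair 1] -> [387, 593]
  Sibling for proof at L0: 56
L2: h(387,593)=(387*31+593)%997=626 [pair 0] -> [626]
  Sibling for proof at L1: 593
Root: 626
Proof path (sibling hashes from leaf to root): [56, 593]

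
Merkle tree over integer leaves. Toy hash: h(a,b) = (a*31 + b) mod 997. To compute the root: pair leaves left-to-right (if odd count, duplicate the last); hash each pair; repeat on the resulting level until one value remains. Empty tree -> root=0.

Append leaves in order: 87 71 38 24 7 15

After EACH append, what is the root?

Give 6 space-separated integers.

After append 87 (leaves=[87]):
  L0: [87]
  root=87
After append 71 (leaves=[87, 71]):
  L0: [87, 71]
  L1: h(87,71)=(87*31+71)%997=774 -> [774]
  root=774
After append 38 (leaves=[87, 71, 38]):
  L0: [87, 71, 38]
  L1: h(87,71)=(87*31+71)%997=774 h(38,38)=(38*31+38)%997=219 -> [774, 219]
  L2: h(774,219)=(774*31+219)%997=285 -> [285]
  root=285
After append 24 (leaves=[87, 71, 38, 24]):
  L0: [87, 71, 38, 24]
  L1: h(87,71)=(87*31+71)%997=774 h(38,24)=(38*31+24)%997=205 -> [774, 205]
  L2: h(774,205)=(774*31+205)%997=271 -> [271]
  root=271
After append 7 (leaves=[87, 71, 38, 24, 7]):
  L0: [87, 71, 38, 24, 7]
  L1: h(87,71)=(87*31+71)%997=774 h(38,24)=(38*31+24)%997=205 h(7,7)=(7*31+7)%997=224 -> [774, 205, 224]
  L2: h(774,205)=(774*31+205)%997=271 h(224,224)=(224*31+224)%997=189 -> [271, 189]
  L3: h(271,189)=(271*31+189)%997=614 -> [614]
  root=614
After append 15 (leaves=[87, 71, 38, 24, 7, 15]):
  L0: [87, 71, 38, 24, 7, 15]
  L1: h(87,71)=(87*31+71)%997=774 h(38,24)=(38*31+24)%997=205 h(7,15)=(7*31+15)%997=232 -> [774, 205, 232]
  L2: h(774,205)=(774*31+205)%997=271 h(232,232)=(232*31+232)%997=445 -> [271, 445]
  L3: h(271,445)=(271*31+445)%997=870 -> [870]
  root=870

Answer: 87 774 285 271 614 870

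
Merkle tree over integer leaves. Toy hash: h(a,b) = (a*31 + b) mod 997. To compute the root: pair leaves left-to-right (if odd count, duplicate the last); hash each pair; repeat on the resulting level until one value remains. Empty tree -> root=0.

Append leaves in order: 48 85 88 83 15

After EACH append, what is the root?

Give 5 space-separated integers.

After append 48 (leaves=[48]):
  L0: [48]
  root=48
After append 85 (leaves=[48, 85]):
  L0: [48, 85]
  L1: h(48,85)=(48*31+85)%997=576 -> [576]
  root=576
After append 88 (leaves=[48, 85, 88]):
  L0: [48, 85, 88]
  L1: h(48,85)=(48*31+85)%997=576 h(88,88)=(88*31+88)%997=822 -> [576, 822]
  L2: h(576,822)=(576*31+822)%997=732 -> [732]
  root=732
After append 83 (leaves=[48, 85, 88, 83]):
  L0: [48, 85, 88, 83]
  L1: h(48,85)=(48*31+85)%997=576 h(88,83)=(88*31+83)%997=817 -> [576, 817]
  L2: h(576,817)=(576*31+817)%997=727 -> [727]
  root=727
After append 15 (leaves=[48, 85, 88, 83, 15]):
  L0: [48, 85, 88, 83, 15]
  L1: h(48,85)=(48*31+85)%997=576 h(88,83)=(88*31+83)%997=817 h(15,15)=(15*31+15)%997=480 -> [576, 817, 480]
  L2: h(576,817)=(576*31+817)%997=727 h(480,480)=(480*31+480)%997=405 -> [727, 405]
  L3: h(727,405)=(727*31+405)%997=11 -> [11]
  root=11

Answer: 48 576 732 727 11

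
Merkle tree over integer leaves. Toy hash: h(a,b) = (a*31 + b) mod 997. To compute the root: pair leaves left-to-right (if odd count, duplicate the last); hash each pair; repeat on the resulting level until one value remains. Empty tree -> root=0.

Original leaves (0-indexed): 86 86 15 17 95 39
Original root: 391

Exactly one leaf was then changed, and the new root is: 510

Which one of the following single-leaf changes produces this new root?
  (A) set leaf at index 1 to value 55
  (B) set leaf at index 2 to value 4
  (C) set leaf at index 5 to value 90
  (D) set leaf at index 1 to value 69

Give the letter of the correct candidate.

Original leaves: [86, 86, 15, 17, 95, 39]
Target new root: 510
Try each candidate change and compute the resulting root:
Candidate A: set leaf[1] = 55 -> leaves = [86, 55, 15, 17, 95, 39]
  L0: [86, 55, 15, 17, 95, 39]
  L1: h(86,55)=(86*31+55)%997=727 h(15,17)=(15*31+17)%997=482 h(95,39)=(95*31+39)%997=990 -> [727, 482, 990]
  L2: h(727,482)=(727*31+482)%997=88 h(990,990)=(990*31+990)%997=773 -> [88, 773]
  L3: h(88,773)=(88*31+773)%997=510 -> [510]
  root = 510 == target 510  ** MATCH **
Candidate B: set leaf[2] = 4 -> leaves = [86, 86, 4, 17, 95, 39]
  L0: [86, 86, 4, 17, 95, 39]
  L1: h(86,86)=(86*31+86)%997=758 h(4,17)=(4*31+17)%997=141 h(95,39)=(95*31+39)%997=990 -> [758, 141, 990]
  L2: h(758,141)=(758*31+141)%997=708 h(990,990)=(990*31+990)%997=773 -> [708, 773]
  L3: h(708,773)=(708*31+773)%997=787 -> [787]
  root = 787 != target 510
Candidate C: set leaf[5] = 90 -> leaves = [86, 86, 15, 17, 95, 90]
  L0: [86, 86, 15, 17, 95, 90]
  L1: h(86,86)=(86*31+86)%997=758 h(15,17)=(15*31+17)%997=482 h(95,90)=(95*31+90)%997=44 -> [758, 482, 44]
  L2: h(758,482)=(758*31+482)%997=52 h(44,44)=(44*31+44)%997=411 -> [52, 411]
  L3: h(52,411)=(52*31+411)%997=29 -> [29]
  root = 29 != target 510
Candidate D: set leaf[1] = 69 -> leaves = [86, 69, 15, 17, 95, 39]
  L0: [86, 69, 15, 17, 95, 39]
  L1: h(86,69)=(86*31+69)%997=741 h(15,17)=(15*31+17)%997=482 h(95,39)=(95*31+39)%997=990 -> [741, 482, 990]
  L2: h(741,482)=(741*31+482)%997=522 h(990,990)=(990*31+990)%997=773 -> [522, 773]
  L3: h(522,773)=(522*31+773)%997=6 -> [6]
  root = 6 != target 510
Candidate A produces the target root.

Answer: A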